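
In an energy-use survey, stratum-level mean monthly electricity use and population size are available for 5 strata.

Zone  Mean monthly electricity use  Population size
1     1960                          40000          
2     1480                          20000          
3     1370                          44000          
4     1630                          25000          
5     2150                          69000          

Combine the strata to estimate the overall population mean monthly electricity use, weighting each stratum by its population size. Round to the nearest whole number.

Σ Nₕ·x̄ₕ = 1960×40000 + 1480×20000 + 1370×44000 + 1630×25000 + 2150×69000
  = 357380000
Σ Nₕ = 40000 + 20000 + 44000 + 25000 + 69000 = 198000
Overall mean = 357380000 / 198000 = 1804.9495

1805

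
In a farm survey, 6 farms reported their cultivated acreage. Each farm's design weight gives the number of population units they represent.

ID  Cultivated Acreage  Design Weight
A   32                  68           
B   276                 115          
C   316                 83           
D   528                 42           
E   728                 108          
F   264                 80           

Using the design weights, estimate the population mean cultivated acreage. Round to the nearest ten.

370

Weighted sum = 32×68 + 276×115 + 316×83 + 528×42 + 728×108 + 264×80
  = 2176 + 31740 + 26228 + 22176 + 78624 + 21120 = 182064
Sum of weights = 68 + 115 + 83 + 42 + 108 + 80 = 496
Weighted mean = 182064 / 496 = 367.06452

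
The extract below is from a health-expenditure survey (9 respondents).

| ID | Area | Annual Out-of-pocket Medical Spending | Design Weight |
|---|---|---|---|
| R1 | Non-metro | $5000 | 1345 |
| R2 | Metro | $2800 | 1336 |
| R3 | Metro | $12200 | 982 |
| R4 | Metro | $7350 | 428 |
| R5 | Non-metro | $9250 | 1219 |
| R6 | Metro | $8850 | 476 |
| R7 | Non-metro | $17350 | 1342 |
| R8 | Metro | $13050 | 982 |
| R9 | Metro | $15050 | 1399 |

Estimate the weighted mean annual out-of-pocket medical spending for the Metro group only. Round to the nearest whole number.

Metro rows: R2, R3, R4, R6, R8, R9
Weighted sum = 2800×1336 + 12200×982 + 7350×428 + 8850×476 + 13050×982 + 15050×1399
  = 3740800 + 11980400 + 3145800 + 4212600 + 12815100 + 21054950 = 56949650
Sum of weights = 1336 + 982 + 428 + 476 + 982 + 1399 = 5603
Weighted mean = 56949650 / 5603 = 10164.135

10164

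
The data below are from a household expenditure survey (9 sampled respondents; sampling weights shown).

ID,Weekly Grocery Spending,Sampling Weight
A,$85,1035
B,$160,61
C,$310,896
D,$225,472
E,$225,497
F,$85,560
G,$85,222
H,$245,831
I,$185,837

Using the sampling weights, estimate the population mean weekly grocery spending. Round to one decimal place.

Weighted sum = 85×1035 + 160×61 + 310×896 + 225×472 + 225×497 + 85×560 + 85×222 + 245×831 + 185×837
  = 87975 + 9760 + 277760 + 106200 + 111825 + 47600 + 18870 + 203595 + 154845 = 1018430
Sum of weights = 5411
Weighted mean = 1018430 / 5411 = 188.21475

188.2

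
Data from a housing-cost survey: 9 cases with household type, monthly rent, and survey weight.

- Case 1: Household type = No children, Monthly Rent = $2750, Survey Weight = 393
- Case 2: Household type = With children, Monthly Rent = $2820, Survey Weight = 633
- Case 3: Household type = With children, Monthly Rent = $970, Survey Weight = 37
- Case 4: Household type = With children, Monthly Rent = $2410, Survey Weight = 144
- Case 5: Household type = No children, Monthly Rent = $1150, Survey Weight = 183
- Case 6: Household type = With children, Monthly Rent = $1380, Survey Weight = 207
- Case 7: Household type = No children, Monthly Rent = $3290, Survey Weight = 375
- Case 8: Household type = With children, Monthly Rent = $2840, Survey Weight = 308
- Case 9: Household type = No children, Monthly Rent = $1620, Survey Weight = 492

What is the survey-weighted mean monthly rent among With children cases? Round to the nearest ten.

With children rows: 2, 3, 4, 6, 8
Weighted sum = 2820×633 + 970×37 + 2410×144 + 1380×207 + 2840×308
  = 1785060 + 35890 + 347040 + 285660 + 874720 = 3328370
Sum of weights = 633 + 37 + 144 + 207 + 308 = 1329
Weighted mean = 3328370 / 1329 = 2504.4169

2500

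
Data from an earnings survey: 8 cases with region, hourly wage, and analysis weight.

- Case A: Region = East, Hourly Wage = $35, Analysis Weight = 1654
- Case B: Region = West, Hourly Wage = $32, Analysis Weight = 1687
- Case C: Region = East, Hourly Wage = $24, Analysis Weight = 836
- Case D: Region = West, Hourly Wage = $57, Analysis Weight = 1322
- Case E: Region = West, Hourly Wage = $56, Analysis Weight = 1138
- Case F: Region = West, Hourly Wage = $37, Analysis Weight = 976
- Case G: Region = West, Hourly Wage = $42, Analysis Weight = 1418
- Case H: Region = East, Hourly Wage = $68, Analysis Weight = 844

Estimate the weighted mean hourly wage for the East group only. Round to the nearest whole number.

41

East rows: A, C, H
Weighted sum = 35×1654 + 24×836 + 68×844
  = 135346
Sum of weights = 3334
Weighted mean = 135346 / 3334 = 40.595681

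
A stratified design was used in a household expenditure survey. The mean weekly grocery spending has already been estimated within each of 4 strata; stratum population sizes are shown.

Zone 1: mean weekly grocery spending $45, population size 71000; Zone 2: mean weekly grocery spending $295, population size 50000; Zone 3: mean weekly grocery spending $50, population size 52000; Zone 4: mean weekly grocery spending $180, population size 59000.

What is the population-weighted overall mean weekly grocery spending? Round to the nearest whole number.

134

Σ Nₕ·x̄ₕ = 45×71000 + 295×50000 + 50×52000 + 180×59000
  = 3195000 + 14750000 + 2600000 + 10620000 = 31165000
Σ Nₕ = 232000
Overall mean = 31165000 / 232000 = 134.3319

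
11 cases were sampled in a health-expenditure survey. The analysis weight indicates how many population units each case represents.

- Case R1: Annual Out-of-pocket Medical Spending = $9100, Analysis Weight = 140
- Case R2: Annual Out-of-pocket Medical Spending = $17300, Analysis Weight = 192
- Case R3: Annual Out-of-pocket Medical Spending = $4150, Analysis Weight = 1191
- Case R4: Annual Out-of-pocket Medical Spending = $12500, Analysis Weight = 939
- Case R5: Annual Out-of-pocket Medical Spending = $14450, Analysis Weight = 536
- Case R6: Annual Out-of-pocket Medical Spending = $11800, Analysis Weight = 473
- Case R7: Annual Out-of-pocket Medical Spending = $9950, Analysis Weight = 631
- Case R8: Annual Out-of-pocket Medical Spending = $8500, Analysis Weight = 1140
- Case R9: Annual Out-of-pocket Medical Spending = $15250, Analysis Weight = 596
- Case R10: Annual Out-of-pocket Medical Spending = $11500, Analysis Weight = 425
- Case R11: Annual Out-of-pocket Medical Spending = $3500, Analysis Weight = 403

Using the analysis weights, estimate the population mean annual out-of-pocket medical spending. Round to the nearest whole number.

Weighted sum = 9100×140 + 17300×192 + 4150×1191 + 12500×939 + 14450×536 + 11800×473 + 9950×631 + 8500×1140 + 15250×596 + 11500×425 + 3500×403
  = 65957800
Sum of weights = 140 + 192 + 1191 + 939 + 536 + 473 + 631 + 1140 + 596 + 425 + 403 = 6666
Weighted mean = 65957800 / 6666 = 9894.6595

9895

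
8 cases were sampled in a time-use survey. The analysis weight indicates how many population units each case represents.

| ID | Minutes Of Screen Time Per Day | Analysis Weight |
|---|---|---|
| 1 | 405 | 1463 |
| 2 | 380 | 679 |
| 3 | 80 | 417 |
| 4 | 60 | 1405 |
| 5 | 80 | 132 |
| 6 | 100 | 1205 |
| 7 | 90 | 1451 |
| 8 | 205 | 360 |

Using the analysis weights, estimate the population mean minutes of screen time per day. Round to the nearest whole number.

183

Weighted sum = 405×1463 + 380×679 + 80×417 + 60×1405 + 80×132 + 100×1205 + 90×1451 + 205×360
  = 592515 + 258020 + 33360 + 84300 + 10560 + 120500 + 130590 + 73800 = 1303645
Sum of weights = 1463 + 679 + 417 + 1405 + 132 + 1205 + 1451 + 360 = 7112
Weighted mean = 1303645 / 7112 = 183.30217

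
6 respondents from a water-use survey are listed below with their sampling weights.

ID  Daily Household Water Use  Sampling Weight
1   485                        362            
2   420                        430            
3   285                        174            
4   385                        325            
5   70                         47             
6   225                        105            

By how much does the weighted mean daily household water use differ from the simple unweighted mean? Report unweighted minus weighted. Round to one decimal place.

-74.9

Unweighted sum = 485 + 420 + 285 + 385 + 70 + 225 = 1870
Unweighted mean = 1870 / 6 = 311.66667
Weighted sum = 485×362 + 420×430 + 285×174 + 385×325 + 70×47 + 225×105
  = 175570 + 180600 + 49590 + 125125 + 3290 + 23625 = 557800
Sum of weights = 362 + 430 + 174 + 325 + 47 + 105 = 1443
Weighted mean = 557800 / 1443 = 386.55579
Difference (unweighted minus weighted) = -74.88912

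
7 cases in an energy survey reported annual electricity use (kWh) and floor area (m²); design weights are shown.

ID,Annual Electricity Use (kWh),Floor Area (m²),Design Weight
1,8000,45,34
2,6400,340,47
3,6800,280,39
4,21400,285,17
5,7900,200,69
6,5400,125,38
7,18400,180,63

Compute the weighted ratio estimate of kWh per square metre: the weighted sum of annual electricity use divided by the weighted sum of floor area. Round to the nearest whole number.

Σ wᵢ·y = 8000×34 + 6400×47 + 6800×39 + 21400×17 + 7900×69 + 5400×38 + 18400×63
  = 272000 + 300800 + 265200 + 363800 + 545100 + 205200 + 1159200 = 3111300
Σ wᵢ·x = 63165
Ratio = 3111300 / 63165 = 49.256709

49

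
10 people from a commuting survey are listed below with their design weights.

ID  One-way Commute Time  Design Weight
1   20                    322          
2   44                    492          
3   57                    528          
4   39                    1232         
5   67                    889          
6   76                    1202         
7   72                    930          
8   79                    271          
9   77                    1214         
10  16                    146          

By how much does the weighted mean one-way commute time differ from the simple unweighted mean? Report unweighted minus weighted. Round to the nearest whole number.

-6

Unweighted sum = 20 + 44 + 57 + 39 + 67 + 76 + 72 + 79 + 77 + 16 = 547
Unweighted mean = 547 / 10 = 54.7
Weighted sum = 20×322 + 44×492 + 57×528 + 39×1232 + 67×889 + 76×1202 + 72×930 + 79×271 + 77×1214 + 16×146
  = 6440 + 21648 + 30096 + 48048 + 59563 + 91352 + 66960 + 21409 + 93478 + 2336 = 441330
Sum of weights = 322 + 492 + 528 + 1232 + 889 + 1202 + 930 + 271 + 1214 + 146 = 7226
Weighted mean = 441330 / 7226 = 61.075284
Difference (unweighted minus weighted) = -6.3752837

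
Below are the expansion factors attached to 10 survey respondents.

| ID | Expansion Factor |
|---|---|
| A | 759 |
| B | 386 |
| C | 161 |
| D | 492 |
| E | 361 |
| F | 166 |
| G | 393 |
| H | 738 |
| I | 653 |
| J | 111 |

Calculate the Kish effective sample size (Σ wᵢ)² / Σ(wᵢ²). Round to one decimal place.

Σ wᵢ = 759 + 386 + 161 + 492 + 361 + 166 + 393 + 738 + 653 + 111 = 4220
Σ wᵢ² = 576081 + 148996 + 25921 + 242064 + 130321 + 27556 + 154449 + 544644 + 426409 + 12321 = 2288762
n_eff = 4220² / 2288762 = 17808400 / 2288762 = 7.7808003

7.8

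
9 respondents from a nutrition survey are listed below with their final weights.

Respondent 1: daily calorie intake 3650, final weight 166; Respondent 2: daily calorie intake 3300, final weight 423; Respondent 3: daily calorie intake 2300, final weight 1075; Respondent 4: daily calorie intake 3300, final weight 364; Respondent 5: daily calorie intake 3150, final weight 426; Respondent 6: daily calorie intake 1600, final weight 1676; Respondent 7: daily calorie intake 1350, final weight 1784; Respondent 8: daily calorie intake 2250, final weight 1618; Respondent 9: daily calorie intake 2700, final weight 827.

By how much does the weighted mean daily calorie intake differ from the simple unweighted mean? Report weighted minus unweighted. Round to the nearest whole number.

Unweighted sum = 3650 + 3300 + 2300 + 3300 + 3150 + 1600 + 1350 + 2250 + 2700 = 23600
Unweighted mean = 23600 / 9 = 2622.2222
Weighted sum = 3650×166 + 3300×423 + 2300×1075 + 3300×364 + 3150×426 + 1600×1676 + 1350×1784 + 2250×1618 + 2700×827
  = 605900 + 1395900 + 2472500 + 1201200 + 1341900 + 2681600 + 2408400 + 3640500 + 2232900 = 17980800
Sum of weights = 166 + 423 + 1075 + 364 + 426 + 1676 + 1784 + 1618 + 827 = 8359
Weighted mean = 17980800 / 8359 = 2151.0707
Difference (weighted minus unweighted) = -471.15152

-471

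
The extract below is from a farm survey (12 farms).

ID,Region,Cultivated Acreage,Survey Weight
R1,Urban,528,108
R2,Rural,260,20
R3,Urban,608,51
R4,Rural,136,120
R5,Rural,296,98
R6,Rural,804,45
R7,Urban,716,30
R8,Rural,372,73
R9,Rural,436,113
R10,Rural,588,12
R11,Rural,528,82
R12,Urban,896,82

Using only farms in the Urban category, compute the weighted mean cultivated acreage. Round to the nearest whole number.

Urban rows: R1, R3, R7, R12
Weighted sum = 528×108 + 608×51 + 716×30 + 896×82
  = 57024 + 31008 + 21480 + 73472 = 182984
Sum of weights = 271
Weighted mean = 182984 / 271 = 675.21771

675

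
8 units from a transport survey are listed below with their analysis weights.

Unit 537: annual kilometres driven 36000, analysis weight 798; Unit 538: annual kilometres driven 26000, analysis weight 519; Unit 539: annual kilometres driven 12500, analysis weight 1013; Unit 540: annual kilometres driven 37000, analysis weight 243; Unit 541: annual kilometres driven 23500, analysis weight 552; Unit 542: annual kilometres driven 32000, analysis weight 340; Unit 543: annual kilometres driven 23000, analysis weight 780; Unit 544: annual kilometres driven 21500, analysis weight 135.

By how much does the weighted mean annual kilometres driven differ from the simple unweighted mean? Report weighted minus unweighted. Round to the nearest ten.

Unweighted sum = 36000 + 26000 + 12500 + 37000 + 23500 + 32000 + 23000 + 21500 = 211500
Unweighted mean = 211500 / 8 = 26437.5
Weighted sum = 36000×798 + 26000×519 + 12500×1013 + 37000×243 + 23500×552 + 32000×340 + 23000×780 + 21500×135
  = 108570000
Sum of weights = 798 + 519 + 1013 + 243 + 552 + 340 + 780 + 135 = 4380
Weighted mean = 108570000 / 4380 = 24787.671
Difference (weighted minus unweighted) = -1649.8288

-1650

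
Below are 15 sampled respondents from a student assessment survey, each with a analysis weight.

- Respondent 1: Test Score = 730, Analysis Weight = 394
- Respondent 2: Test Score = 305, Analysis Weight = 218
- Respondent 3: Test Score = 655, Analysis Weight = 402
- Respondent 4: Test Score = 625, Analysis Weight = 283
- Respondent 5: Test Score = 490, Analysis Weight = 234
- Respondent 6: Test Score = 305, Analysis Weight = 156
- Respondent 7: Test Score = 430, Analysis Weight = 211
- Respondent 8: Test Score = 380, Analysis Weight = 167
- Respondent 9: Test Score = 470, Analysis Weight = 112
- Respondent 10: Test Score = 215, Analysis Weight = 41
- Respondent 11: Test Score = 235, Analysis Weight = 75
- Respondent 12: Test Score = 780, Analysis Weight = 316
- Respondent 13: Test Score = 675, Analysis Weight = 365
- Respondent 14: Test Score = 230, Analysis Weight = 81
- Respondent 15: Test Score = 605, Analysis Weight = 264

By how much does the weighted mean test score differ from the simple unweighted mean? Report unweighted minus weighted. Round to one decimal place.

Unweighted sum = 7130
Unweighted mean = 7130 / 15 = 475.33333
Weighted sum = 1861010
Sum of weights = 3319
Weighted mean = 1861010 / 3319 = 560.71407
Difference (unweighted minus weighted) = -85.380737

-85.4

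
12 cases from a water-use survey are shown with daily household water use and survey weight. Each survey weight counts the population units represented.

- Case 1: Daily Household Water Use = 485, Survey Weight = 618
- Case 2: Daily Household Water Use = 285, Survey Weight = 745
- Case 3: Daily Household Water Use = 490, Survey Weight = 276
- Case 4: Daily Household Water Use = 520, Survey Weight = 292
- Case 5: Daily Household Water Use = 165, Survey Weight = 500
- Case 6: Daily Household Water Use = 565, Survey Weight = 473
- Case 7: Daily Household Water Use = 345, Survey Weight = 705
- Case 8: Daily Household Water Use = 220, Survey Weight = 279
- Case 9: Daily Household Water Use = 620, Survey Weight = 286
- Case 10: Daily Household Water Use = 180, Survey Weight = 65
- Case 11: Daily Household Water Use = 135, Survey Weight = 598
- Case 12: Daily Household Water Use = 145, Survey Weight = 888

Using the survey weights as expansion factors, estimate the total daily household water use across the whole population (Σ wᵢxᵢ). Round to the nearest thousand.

1852000

Weighted total = 485×618 + 285×745 + 490×276 + 520×292 + 165×500 + 565×473 + 345×705 + 220×279 + 620×286 + 180×65 + 135×598 + 145×888
  = 1851995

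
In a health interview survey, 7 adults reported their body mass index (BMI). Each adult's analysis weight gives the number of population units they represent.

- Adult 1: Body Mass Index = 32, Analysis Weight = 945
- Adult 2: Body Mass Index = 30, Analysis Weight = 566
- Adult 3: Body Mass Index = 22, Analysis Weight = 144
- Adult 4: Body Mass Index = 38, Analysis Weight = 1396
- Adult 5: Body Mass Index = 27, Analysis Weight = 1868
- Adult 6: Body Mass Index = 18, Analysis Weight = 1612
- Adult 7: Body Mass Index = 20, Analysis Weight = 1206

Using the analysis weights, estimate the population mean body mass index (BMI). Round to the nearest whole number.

27

Weighted sum = 207008
Sum of weights = 945 + 566 + 144 + 1396 + 1868 + 1612 + 1206 = 7737
Weighted mean = 207008 / 7737 = 26.75559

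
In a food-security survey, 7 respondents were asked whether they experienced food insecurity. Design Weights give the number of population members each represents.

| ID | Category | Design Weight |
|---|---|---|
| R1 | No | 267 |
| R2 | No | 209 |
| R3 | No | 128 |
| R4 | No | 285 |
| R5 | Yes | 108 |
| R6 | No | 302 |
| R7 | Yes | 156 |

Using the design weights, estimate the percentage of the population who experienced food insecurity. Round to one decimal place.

Sum of weights for 'Yes' = 108 + 156 = 264
Total weight = 267 + 209 + 128 + 285 + 108 + 302 + 156 = 1455
Weighted proportion = 264 / 1455 = 0.1814433 → 18.14433%

18.1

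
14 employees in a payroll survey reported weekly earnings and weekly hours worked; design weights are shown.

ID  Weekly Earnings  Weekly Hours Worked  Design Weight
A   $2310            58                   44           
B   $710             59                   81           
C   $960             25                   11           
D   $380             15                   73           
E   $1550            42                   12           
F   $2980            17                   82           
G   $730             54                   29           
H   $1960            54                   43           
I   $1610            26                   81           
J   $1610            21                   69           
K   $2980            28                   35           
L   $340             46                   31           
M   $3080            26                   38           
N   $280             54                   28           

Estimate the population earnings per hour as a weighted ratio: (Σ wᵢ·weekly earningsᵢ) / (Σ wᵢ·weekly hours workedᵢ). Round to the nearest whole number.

Σ wᵢ·y = 1047080
Σ wᵢ·x = 22948
Ratio = 1047080 / 22948 = 45.628377

46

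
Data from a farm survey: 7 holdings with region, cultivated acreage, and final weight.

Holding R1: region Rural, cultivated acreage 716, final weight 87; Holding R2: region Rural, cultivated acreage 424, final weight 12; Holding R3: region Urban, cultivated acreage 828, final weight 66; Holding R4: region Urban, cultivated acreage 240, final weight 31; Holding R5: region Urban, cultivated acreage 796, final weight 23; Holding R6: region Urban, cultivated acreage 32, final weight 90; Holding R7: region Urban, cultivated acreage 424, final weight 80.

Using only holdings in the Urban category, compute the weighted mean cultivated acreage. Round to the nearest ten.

400

Urban rows: R3, R4, R5, R6, R7
Weighted sum = 828×66 + 240×31 + 796×23 + 32×90 + 424×80
  = 54648 + 7440 + 18308 + 2880 + 33920 = 117196
Sum of weights = 66 + 31 + 23 + 90 + 80 = 290
Weighted mean = 117196 / 290 = 404.12414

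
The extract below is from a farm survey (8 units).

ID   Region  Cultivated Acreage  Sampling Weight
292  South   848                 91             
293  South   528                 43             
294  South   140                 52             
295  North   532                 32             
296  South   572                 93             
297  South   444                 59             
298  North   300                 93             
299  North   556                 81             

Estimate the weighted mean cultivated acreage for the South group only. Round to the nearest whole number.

South rows: 292, 293, 294, 296, 297
Weighted sum = 186544
Sum of weights = 338
Weighted mean = 186544 / 338 = 551.90533

552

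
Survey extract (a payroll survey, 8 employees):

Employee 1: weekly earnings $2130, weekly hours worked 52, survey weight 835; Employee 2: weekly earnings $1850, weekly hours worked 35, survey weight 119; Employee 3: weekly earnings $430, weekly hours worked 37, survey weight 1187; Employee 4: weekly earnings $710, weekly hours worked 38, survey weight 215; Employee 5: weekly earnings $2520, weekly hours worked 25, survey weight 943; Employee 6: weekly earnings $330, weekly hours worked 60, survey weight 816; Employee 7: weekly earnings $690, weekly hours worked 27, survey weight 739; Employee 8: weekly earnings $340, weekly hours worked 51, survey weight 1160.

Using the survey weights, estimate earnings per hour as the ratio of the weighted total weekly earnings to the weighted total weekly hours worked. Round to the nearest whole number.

25

Σ wᵢ·y = 2130×835 + 1850×119 + 430×1187 + 710×215 + 2520×943 + 330×816 + 690×739 + 340×1160
  = 1778550 + 220150 + 510410 + 152650 + 2376360 + 269280 + 509910 + 394400 = 6211710
Σ wᵢ·x = 52×835 + 35×119 + 37×1187 + 38×215 + 25×943 + 60×816 + 27×739 + 51×1160
  = 43420 + 4165 + 43919 + 8170 + 23575 + 48960 + 19953 + 59160 = 251322
Ratio = 6211710 / 251322 = 24.716141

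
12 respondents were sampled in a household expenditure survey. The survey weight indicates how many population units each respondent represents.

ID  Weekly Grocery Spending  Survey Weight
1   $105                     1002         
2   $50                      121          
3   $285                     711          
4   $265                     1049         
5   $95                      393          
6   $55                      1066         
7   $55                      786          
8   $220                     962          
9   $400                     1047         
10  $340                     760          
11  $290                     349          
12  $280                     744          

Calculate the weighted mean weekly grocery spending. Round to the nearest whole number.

Weighted sum = 105×1002 + 50×121 + 285×711 + 265×1049 + 95×393 + 55×1066 + 55×786 + 220×962 + 400×1047 + 340×760 + 290×349 + 280×744
  = 1929445
Sum of weights = 1002 + 121 + 711 + 1049 + 393 + 1066 + 786 + 962 + 1047 + 760 + 349 + 744 = 8990
Weighted mean = 1929445 / 8990 = 214.62125

215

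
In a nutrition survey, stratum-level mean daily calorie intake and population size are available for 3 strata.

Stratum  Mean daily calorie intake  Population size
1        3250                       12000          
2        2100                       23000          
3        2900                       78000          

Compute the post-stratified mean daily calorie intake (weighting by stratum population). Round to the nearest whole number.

2774

Σ Nₕ·x̄ₕ = 3250×12000 + 2100×23000 + 2900×78000
  = 39000000 + 48300000 + 226200000 = 313500000
Σ Nₕ = 12000 + 23000 + 78000 = 113000
Overall mean = 313500000 / 113000 = 2774.3363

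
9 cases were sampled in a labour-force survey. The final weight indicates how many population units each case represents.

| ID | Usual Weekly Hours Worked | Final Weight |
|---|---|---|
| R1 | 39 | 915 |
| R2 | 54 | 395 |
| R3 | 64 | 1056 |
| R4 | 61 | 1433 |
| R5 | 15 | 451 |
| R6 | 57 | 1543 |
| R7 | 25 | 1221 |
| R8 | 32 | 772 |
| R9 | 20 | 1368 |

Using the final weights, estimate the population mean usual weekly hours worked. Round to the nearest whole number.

43

Weighted sum = 39×915 + 54×395 + 64×1056 + 61×1433 + 15×451 + 57×1543 + 25×1221 + 32×772 + 20×1368
  = 35685 + 21330 + 67584 + 87413 + 6765 + 87951 + 30525 + 24704 + 27360 = 389317
Sum of weights = 9154
Weighted mean = 389317 / 9154 = 42.529714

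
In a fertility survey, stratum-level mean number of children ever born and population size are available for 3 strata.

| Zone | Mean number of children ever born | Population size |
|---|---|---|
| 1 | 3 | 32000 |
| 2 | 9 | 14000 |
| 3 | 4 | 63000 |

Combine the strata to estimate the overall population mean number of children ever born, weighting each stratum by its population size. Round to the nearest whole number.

Σ Nₕ·x̄ₕ = 3×32000 + 9×14000 + 4×63000
  = 96000 + 126000 + 252000 = 474000
Σ Nₕ = 32000 + 14000 + 63000 = 109000
Overall mean = 474000 / 109000 = 4.3486239

4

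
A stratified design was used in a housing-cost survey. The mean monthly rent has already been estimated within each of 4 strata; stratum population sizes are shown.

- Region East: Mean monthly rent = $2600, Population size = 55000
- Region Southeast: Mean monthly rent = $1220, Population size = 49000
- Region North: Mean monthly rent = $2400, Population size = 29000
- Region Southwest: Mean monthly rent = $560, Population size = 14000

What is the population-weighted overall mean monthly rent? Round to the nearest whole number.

Σ Nₕ·x̄ₕ = 280220000
Σ Nₕ = 55000 + 49000 + 29000 + 14000 = 147000
Overall mean = 280220000 / 147000 = 1906.2585

1906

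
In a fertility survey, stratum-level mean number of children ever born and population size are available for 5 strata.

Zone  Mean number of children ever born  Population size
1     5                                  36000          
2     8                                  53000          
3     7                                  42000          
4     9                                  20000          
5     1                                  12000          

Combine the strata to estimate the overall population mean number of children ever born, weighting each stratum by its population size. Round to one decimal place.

6.7

Σ Nₕ·x̄ₕ = 5×36000 + 8×53000 + 7×42000 + 9×20000 + 1×12000
  = 1090000
Σ Nₕ = 36000 + 53000 + 42000 + 20000 + 12000 = 163000
Overall mean = 1090000 / 163000 = 6.6871166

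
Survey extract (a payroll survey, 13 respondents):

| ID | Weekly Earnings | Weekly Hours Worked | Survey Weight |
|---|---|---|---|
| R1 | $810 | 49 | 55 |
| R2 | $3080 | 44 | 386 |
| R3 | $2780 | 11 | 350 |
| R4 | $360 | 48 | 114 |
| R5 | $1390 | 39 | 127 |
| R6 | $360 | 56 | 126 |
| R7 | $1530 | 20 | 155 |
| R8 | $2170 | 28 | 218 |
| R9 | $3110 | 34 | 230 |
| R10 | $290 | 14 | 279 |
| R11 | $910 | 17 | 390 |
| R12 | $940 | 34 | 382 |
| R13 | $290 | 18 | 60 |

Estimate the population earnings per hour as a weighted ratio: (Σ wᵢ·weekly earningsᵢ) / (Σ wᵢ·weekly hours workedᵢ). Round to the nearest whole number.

Σ wᵢ·y = 4707160
Σ wᵢ·x = 82638
Ratio = 4707160 / 82638 = 56.961204

57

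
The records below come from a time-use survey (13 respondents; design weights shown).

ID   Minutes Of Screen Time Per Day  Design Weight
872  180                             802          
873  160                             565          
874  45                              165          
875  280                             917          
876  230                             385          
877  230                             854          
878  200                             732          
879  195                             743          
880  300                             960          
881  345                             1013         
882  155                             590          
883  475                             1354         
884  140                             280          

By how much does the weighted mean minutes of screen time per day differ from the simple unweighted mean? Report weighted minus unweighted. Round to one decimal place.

39.9

Unweighted sum = 2935
Unweighted mean = 2935 / 13 = 225.76923
Weighted sum = 2486485
Sum of weights = 9360
Weighted mean = 2486485 / 9360 = 265.65011
Difference (weighted minus unweighted) = 39.880876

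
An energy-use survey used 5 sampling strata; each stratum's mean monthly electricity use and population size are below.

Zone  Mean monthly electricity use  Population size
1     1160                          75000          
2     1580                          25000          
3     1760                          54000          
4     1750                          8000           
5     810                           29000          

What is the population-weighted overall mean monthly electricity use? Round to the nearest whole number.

Σ Nₕ·x̄ₕ = 1160×75000 + 1580×25000 + 1760×54000 + 1750×8000 + 810×29000
  = 87000000 + 39500000 + 95040000 + 14000000 + 23490000 = 259030000
Σ Nₕ = 75000 + 25000 + 54000 + 8000 + 29000 = 191000
Overall mean = 259030000 / 191000 = 1356.178

1356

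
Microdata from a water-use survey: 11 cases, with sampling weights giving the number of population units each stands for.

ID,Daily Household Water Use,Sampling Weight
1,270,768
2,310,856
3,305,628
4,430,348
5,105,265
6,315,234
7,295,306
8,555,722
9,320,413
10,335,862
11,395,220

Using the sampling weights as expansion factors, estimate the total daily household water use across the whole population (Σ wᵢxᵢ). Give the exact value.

1914245

Weighted total = 270×768 + 310×856 + 305×628 + 430×348 + 105×265 + 315×234 + 295×306 + 555×722 + 320×413 + 335×862 + 395×220
  = 207360 + 265360 + 191540 + 149640 + 27825 + 73710 + 90270 + 400710 + 132160 + 288770 + 86900 = 1914245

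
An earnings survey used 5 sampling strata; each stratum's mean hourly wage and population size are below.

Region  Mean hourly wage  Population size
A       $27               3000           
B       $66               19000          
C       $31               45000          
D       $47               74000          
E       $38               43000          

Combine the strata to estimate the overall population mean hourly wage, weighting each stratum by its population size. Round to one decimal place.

42.6

Σ Nₕ·x̄ₕ = 27×3000 + 66×19000 + 31×45000 + 47×74000 + 38×43000
  = 81000 + 1254000 + 1395000 + 3478000 + 1634000 = 7842000
Σ Nₕ = 3000 + 19000 + 45000 + 74000 + 43000 = 184000
Overall mean = 7842000 / 184000 = 42.619565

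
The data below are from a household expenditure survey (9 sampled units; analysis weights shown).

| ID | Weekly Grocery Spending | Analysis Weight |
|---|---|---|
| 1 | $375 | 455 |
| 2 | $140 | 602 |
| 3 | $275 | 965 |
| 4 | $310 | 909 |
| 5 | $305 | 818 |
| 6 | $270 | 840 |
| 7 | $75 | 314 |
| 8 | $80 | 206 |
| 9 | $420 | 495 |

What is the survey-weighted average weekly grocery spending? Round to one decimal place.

272.4

Weighted sum = 375×455 + 140×602 + 275×965 + 310×909 + 305×818 + 270×840 + 75×314 + 80×206 + 420×495
  = 170625 + 84280 + 265375 + 281790 + 249490 + 226800 + 23550 + 16480 + 207900 = 1526290
Sum of weights = 455 + 602 + 965 + 909 + 818 + 840 + 314 + 206 + 495 = 5604
Weighted mean = 1526290 / 5604 = 272.35724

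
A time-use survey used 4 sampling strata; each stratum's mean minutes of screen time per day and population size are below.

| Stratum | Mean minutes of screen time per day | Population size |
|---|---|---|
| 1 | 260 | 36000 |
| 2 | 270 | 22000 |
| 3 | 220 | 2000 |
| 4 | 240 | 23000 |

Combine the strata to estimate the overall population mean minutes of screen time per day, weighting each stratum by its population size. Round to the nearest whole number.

Σ Nₕ·x̄ₕ = 260×36000 + 270×22000 + 220×2000 + 240×23000
  = 9360000 + 5940000 + 440000 + 5520000 = 21260000
Σ Nₕ = 83000
Overall mean = 21260000 / 83000 = 256.14458

256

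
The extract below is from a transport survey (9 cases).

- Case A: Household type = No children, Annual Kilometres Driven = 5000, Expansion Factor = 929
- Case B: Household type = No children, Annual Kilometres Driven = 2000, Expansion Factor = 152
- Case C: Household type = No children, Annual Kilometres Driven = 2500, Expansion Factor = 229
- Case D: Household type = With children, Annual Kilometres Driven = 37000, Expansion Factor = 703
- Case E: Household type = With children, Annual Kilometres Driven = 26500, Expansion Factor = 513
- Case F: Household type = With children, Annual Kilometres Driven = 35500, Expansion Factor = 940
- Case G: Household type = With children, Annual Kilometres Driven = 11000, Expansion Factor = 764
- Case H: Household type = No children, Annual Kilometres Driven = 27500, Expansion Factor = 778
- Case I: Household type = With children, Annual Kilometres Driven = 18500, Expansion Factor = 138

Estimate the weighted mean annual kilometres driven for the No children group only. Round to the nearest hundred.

No children rows: A, B, C, H
Weighted sum = 5000×929 + 2000×152 + 2500×229 + 27500×778
  = 4645000 + 304000 + 572500 + 21395000 = 26916500
Sum of weights = 929 + 152 + 229 + 778 = 2088
Weighted mean = 26916500 / 2088 = 12891.044

12900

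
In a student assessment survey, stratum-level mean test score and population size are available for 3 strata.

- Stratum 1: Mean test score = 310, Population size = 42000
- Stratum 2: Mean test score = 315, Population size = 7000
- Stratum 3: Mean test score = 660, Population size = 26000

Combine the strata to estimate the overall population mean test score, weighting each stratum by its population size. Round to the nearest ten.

Σ Nₕ·x̄ₕ = 310×42000 + 315×7000 + 660×26000
  = 13020000 + 2205000 + 17160000 = 32385000
Σ Nₕ = 75000
Overall mean = 32385000 / 75000 = 431.8

430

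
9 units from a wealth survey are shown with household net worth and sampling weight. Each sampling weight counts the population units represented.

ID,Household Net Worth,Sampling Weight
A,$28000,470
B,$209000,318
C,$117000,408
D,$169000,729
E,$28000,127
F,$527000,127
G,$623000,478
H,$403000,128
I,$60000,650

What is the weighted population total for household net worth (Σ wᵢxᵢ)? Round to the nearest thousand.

Weighted total = 28000×470 + 209000×318 + 117000×408 + 169000×729 + 28000×127 + 527000×127 + 623000×478 + 403000×128 + 60000×650
  = 13160000 + 66462000 + 47736000 + 123201000 + 3556000 + 66929000 + 297794000 + 51584000 + 39000000 = 709422000

709422000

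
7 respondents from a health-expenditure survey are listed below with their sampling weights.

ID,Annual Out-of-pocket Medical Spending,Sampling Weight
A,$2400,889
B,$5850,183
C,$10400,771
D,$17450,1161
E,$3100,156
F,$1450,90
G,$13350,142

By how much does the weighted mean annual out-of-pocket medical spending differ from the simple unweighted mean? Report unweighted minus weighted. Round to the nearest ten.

-2310

Unweighted sum = 54000
Unweighted mean = 54000 / 7 = 7714.2857
Weighted sum = 2400×889 + 5850×183 + 10400×771 + 17450×1161 + 3100×156 + 1450×90 + 13350×142
  = 2133600 + 1070550 + 8018400 + 20259450 + 483600 + 130500 + 1895700 = 33991800
Sum of weights = 889 + 183 + 771 + 1161 + 156 + 90 + 142 = 3392
Weighted mean = 33991800 / 3392 = 10021.167
Difference (unweighted minus weighted) = -2306.8817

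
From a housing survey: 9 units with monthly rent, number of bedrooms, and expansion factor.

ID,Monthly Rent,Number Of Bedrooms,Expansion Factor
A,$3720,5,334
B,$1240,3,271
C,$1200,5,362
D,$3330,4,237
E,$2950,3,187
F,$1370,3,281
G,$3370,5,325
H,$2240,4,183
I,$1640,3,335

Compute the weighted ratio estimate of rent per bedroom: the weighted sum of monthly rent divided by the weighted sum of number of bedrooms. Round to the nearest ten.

580

Σ wᵢ·y = 5793320
Σ wᵢ·x = 10007
Ratio = 5793320 / 10007 = 578.92675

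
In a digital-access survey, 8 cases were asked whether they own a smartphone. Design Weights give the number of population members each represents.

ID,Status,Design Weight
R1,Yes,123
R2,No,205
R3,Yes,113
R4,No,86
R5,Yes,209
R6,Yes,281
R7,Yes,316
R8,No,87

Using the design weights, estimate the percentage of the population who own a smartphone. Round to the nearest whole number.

73

Sum of weights for 'Yes' = 123 + 113 + 209 + 281 + 316 = 1042
Total weight = 123 + 205 + 113 + 86 + 209 + 281 + 316 + 87 = 1420
Weighted proportion = 1042 / 1420 = 0.73380282 → 73.380282%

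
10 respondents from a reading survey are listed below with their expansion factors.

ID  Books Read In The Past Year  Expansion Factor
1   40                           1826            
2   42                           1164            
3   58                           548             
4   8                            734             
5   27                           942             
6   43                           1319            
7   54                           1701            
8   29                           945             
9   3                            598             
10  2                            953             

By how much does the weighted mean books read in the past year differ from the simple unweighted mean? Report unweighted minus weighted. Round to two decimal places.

-3.39

Unweighted sum = 40 + 42 + 58 + 8 + 27 + 43 + 54 + 29 + 3 + 2 = 306
Unweighted mean = 306 / 10 = 30.6
Weighted sum = 40×1826 + 42×1164 + 58×548 + 8×734 + 27×942 + 43×1319 + 54×1701 + 29×945 + 3×598 + 2×953
  = 364694
Sum of weights = 10730
Weighted mean = 364694 / 10730 = 33.988257
Difference (unweighted minus weighted) = -3.3882572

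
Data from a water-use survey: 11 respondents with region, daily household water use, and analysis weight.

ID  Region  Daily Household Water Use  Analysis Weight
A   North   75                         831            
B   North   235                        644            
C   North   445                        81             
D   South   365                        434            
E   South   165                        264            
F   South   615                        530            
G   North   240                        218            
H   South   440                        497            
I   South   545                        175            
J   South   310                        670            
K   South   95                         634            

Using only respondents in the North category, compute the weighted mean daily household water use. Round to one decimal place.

North rows: A, B, C, G
Weighted sum = 75×831 + 235×644 + 445×81 + 240×218
  = 62325 + 151340 + 36045 + 52320 = 302030
Sum of weights = 831 + 644 + 81 + 218 = 1774
Weighted mean = 302030 / 1774 = 170.25366

170.3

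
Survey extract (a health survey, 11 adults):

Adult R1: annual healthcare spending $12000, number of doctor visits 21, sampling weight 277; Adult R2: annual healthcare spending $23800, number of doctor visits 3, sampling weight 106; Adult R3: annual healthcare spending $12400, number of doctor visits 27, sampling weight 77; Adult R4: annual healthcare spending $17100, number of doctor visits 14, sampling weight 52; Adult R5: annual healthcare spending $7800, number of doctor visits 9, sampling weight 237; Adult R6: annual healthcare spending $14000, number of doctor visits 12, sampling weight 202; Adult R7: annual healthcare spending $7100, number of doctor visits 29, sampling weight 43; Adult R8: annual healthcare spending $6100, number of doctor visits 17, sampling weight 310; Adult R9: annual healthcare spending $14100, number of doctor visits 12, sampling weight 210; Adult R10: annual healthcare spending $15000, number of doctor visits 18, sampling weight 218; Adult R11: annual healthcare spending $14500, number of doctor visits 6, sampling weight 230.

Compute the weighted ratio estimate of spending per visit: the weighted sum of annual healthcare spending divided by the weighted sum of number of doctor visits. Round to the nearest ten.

Σ wᵢ·y = 12000×277 + 23800×106 + 12400×77 + 17100×52 + 7800×237 + 14000×202 + 7100×43 + 6100×310 + 14100×210 + 15000×218 + 14500×230
  = 3324000 + 2522800 + 954800 + 889200 + 1848600 + 2828000 + 305300 + 1891000 + 2961000 + 3270000 + 3335000 = 24129700
Σ wᵢ·x = 21×277 + 3×106 + 27×77 + 14×52 + 9×237 + 12×202 + 29×43 + 17×310 + 12×210 + 18×218 + 6×230
  = 5817 + 318 + 2079 + 728 + 2133 + 2424 + 1247 + 5270 + 2520 + 3924 + 1380 = 27840
Ratio = 24129700 / 27840 = 866.72773

870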